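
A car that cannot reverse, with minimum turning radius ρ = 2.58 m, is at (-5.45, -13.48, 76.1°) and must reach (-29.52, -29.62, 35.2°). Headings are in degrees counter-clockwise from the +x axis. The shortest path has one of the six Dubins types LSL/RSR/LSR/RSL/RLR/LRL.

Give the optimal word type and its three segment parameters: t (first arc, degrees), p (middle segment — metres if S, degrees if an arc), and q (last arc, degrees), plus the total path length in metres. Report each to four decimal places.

Let ψ = atan2(Δy, Δx) = atan2(-16.14, -24.07) = -146.1564° be the start→goal bearing.
Normalize: d = |goal − start| / ρ = 28.980416/2.58 = 11.232719, α = (θ_start − ψ) mod 360° = 222.2564° = 3.879106 rad, β = (θ_goal − ψ) mod 360° = 181.3564° = 3.165266 rad.
Common terms: sin α = -0.672449, cos α = -0.740143, sin β = -0.023671, cos β = -0.999720, cos(α−β) = 0.755853, d² = 126.173983. Work in radians in the unit-radius frame; every candidate has L = ρ·(t + p + q).
LSL: p² = 2 + d² − 2cos(α−β) + 2d(sin α − sin β) = 112.087192; p = √p² = 10.587124; φ = atan2(cos β − cos α, d + sin α − sin β) = -0.024521 rad; t = (φ − α) mod 2π = 2.379559 rad, q = (β − φ) mod 2π = 3.189787 rad → L = 2.58·(2.379559 + 10.587124 + 3.189787) = 2.58·16.156470 = 41.683691 m
RSR: p² = 2 + d² − 2cos(α−β) + 2d(sin β − sin α) = 141.237360; p = √p² = 11.884333; φ = atan2(cos α − cos β, d − sin α + sin β) = 0.021844 rad; t = (α − φ) mod 2π = 3.857262 rad, q = (φ − β) mod 2π = 3.139763 rad → L = 2.58·(3.857262 + 11.884333 + 3.139763) = 2.58·18.881357 = 48.713902 m
LSR: p² = d² − 2 + 2cos(α−β) + 2d(sin α + sin β) = 110.047029; p = √p² = 10.490330; φ = atan2(−cos α − cos β, d + sin α + sin β) − atan2(−2, p) = 0.352040 rad; t = (φ − α) mod 2π = 2.756119 rad, q = (φ − β) mod 2π = 3.469959 rad → L = 2.58·(2.756119 + 10.490330 + 3.469959) = 2.58·16.716408 = 43.128334 m
RSL: p² = d² − 2 + 2cos(α−β) − 2d(sin α + sin β) = 141.324351; p = √p² = 11.887992; φ = atan2(cos α + cos β, d − sin α − sin β) − atan2(2, p) = -0.311508 rad; t = (α − φ) mod 2π = 4.190614 rad, q = (β − φ) mod 2π = 3.476775 rad → L = 2.58·(4.190614 + 11.887992 + 3.476775) = 2.58·19.555381 = 50.452883 m
RLR: c = (6 − d² + 2cos(α−β) + 2d(sin α − sin β))/8 = -16.654670, |c| > 1 → infeasible
LRL: c = (6 − d² + 2cos(α−β) − 2d(sin α − sin β))/8 = -13.010899, |c| > 1 → infeasible
Shortest: LSL with L = 41.683691 m ≈ 41.6837 m
Convert LSL to answer units (arcs ×180/π): t = 2.379559·180/π = 136.3387°, p = ρ·p = 2.58·10.587124 = 27.3148 m, q = 3.189787·180/π = 182.7613°, L = 41.6837 m.

LSL: t = 136.3387°, p = 27.3148 m, q = 182.7613°, L = 41.6837 m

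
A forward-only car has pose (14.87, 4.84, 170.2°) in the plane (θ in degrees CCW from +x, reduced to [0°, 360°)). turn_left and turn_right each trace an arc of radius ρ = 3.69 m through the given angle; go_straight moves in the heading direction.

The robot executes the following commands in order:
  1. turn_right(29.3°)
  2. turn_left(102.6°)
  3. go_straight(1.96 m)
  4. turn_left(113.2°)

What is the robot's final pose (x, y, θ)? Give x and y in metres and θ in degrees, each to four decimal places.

(9.7567, -2.6890, 356.7000°)

set_pose: (x, y, θ) = (14.8700, 4.8400, 170.2000°), ρ = 3.69
turn_right(29.3°): centre at ρ to the right, rotate −29.3° → (13.1709, 5.6125, 140.9000°)
turn_left(102.6°): centre at ρ to the left, rotate +102.6° → (7.5414, 4.3954, 243.5000°)
go_straight(1.96): x += 1.96·cos θ, y += 1.96·sin θ → (6.6668, 2.6413, 243.5000°)
turn_left(113.2°): centre at ρ to the left, rotate +113.2° → (9.7567, -2.6890, 356.7000°)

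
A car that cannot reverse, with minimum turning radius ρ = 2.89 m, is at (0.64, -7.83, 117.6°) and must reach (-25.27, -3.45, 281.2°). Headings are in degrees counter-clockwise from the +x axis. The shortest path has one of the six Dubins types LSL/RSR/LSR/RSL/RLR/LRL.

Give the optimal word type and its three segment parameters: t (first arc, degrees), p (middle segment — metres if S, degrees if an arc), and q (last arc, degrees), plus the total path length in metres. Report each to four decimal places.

LSL: t = 45.3782°, p = 21.4537 m, q = 118.2218°, L = 29.7057 m

Let ψ = atan2(Δy, Δx) = atan2(4.38, -25.91) = 170.4050° be the start→goal bearing.
Normalize: d = |goal − start| / ρ = 26.277605/2.89 = 9.092597, α = (θ_start − ψ) mod 360° = 307.1950° = 5.361563 rad, β = (θ_goal − ψ) mod 360° = 110.7950° = 1.933737 rad.
Common terms: sin α = -0.796583, cos α = 0.604529, sin β = 0.934857, cos β = -0.355025, cos(α−β) = -0.959314, d² = 82.675315. Work in radians in the unit-radius frame; every candidate has L = ρ·(t + p + q).
LSL: p² = 2 + d² − 2cos(α−β) + 2d(sin α − sin β) = 55.107369; p = √p² = 7.423434; φ = atan2(cos β − cos α, d + sin α − sin β) = -0.129623 rad; t = (φ − α) mod 2π = 0.791999 rad, q = (β − φ) mod 2π = 2.063359 rad → L = 2.89·(0.791999 + 7.423434 + 2.063359) = 2.89·10.278792 = 29.705710 m
RSR: p² = 2 + d² − 2cos(α−β) + 2d(sin β − sin α) = 118.080517; p = √p² = 10.866486; φ = atan2(cos α − cos β, d − sin α + sin β) = 0.088419 rad; t = (α − φ) mod 2π = 5.273144 rad, q = (φ − β) mod 2π = 4.437868 rad → L = 2.89·(5.273144 + 10.866486 + 4.437868) = 2.89·20.577498 = 59.468969 m
LSR: p² = d² − 2 + 2cos(α−β) + 2d(sin α + sin β) = 81.271223; p = √p² = 9.015055; φ = atan2(−cos α − cos β, d + sin α + sin β) − atan2(−2, p) = 0.191293 rad; t = (φ − α) mod 2π = 1.112914 rad, q = (φ − β) mod 2π = 4.540741 rad → L = 2.89·(1.112914 + 9.015055 + 4.540741) = 2.89·14.668711 = 42.392575 m
RSL: p² = d² − 2 + 2cos(α−β) − 2d(sin α + sin β) = 76.242152; p = √p² = 8.731675; φ = atan2(cos α + cos β, d − sin α − sin β) − atan2(2, p) = -0.197310 rad; t = (α − φ) mod 2π = 5.558873 rad, q = (β − φ) mod 2π = 2.131047 rad → L = 2.89·(5.558873 + 8.731675 + 2.131047) = 2.89·16.421595 = 47.458411 m
RLR: c = (6 − d² + 2cos(α−β) + 2d(sin α − sin β))/8 = -13.760065, |c| > 1 → infeasible
LRL: c = (6 − d² + 2cos(α−β) − 2d(sin α − sin β))/8 = -5.888421, |c| > 1 → infeasible
Shortest: LSL with L = 29.705710 m ≈ 29.7057 m
Convert LSL to answer units (arcs ×180/π): t = 0.791999·180/π = 45.3782°, p = ρ·p = 2.89·7.423434 = 21.4537 m, q = 2.063359·180/π = 118.2218°, L = 29.7057 m.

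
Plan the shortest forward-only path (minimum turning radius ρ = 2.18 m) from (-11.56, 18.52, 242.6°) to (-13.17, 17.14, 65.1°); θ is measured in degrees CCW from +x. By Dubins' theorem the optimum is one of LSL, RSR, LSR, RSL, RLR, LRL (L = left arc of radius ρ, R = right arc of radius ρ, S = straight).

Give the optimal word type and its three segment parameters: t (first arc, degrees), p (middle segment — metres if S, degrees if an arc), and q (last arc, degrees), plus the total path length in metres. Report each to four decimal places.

Let ψ = atan2(Δy, Δx) = atan2(-1.38, -1.61) = -139.3987° be the start→goal bearing.
Normalize: d = |goal − start| / ρ = 2.120495/2.18 = 0.972704, α = (θ_start − ψ) mod 360° = 21.9987° = 0.383950 rad, β = (θ_goal − ψ) mod 360° = 204.4987° = 3.569176 rad.
Common terms: sin α = 0.374586, cos α = 0.927192, sin β = -0.414673, cos β = -0.909971, cos(α−β) = -0.999048, d² = 0.946154. Work in radians in the unit-radius frame; every candidate has L = ρ·(t + p + q).
LSL: p² = 2 + d² − 2cos(α−β) + 2d(sin α − sin β) = 6.479680; p = √p² = 2.545522; φ = atan2(cos β − cos α, d + sin α − sin β) = -0.806289 rad; t = (φ − α) mod 2π = 5.092946 rad, q = (β − φ) mod 2π = 4.375465 rad → L = 2.18·(5.092946 + 2.545522 + 4.375465) = 2.18·12.013933 = 26.190373 m
RSR: p² = 2 + d² − 2cos(α−β) + 2d(sin β − sin α) = 3.408820; p = √p² = 1.846299; φ = atan2(cos α − cos β, d − sin α + sin β) = 1.471273 rad; t = (α − φ) mod 2π = 5.195862 rad, q = (φ − β) mod 2π = 4.185283 rad → L = 2.18·(5.195862 + 1.846299 + 4.185283) = 2.18·11.227444 = 24.475827 m
LSR: p² = d² − 2 + 2cos(α−β) + 2d(sin α + sin β) = -3.129929 < 0 → infeasible
RSL: p² = d² − 2 + 2cos(α−β) − 2d(sin α + sin β) = -2.973957 < 0 → infeasible
RLR: c = (6 − d² + 2cos(α−β) + 2d(sin α − sin β))/8 = 0.573897; p = 2π − arccos c = 5.323646 rad; φ = atan2(cos α − cos β, d − sin α + sin β) = 1.471273 rad; t = (α − φ + p/2) mod 2π = 1.574500 rad, q = (α − β − t + p) mod 2π = 0.563921 rad → L = 2.18·(1.574500 + 5.323646 + 0.563921) = 2.18·7.462067 = 16.267305 m
LRL: c = (6 − d² + 2cos(α−β) − 2d(sin α − sin β))/8 = 0.190040; p = 2π − arccos c = 4.903592 rad; φ = atan2(cos β − cos α, d + sin α − sin β) = -0.806289 rad; t = (φ − α + p/2) mod 2π = 1.261557 rad, q = (β − α − t + p) mod 2π = 0.544076 rad → L = 2.18·(1.261557 + 4.903592 + 0.544076) = 2.18·6.709224 = 14.626109 m
Shortest: LRL with L = 14.626109 m ≈ 14.6261 m
Convert LRL to answer units (arcs ×180/π): t = 1.261557·180/π = 72.2819°, p = 4.903592·180/π = 280.9551°, q = 0.544076·180/π = 31.1732°, L = 14.6261 m.

LRL: t = 72.2819°, p = 280.9551°, q = 31.1732°, L = 14.6261 m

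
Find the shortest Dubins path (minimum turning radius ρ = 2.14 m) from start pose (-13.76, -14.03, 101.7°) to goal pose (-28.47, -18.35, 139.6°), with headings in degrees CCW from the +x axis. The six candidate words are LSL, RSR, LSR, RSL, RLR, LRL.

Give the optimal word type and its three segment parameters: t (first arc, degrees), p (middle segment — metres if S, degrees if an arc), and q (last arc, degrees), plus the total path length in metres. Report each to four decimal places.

LSR: t = 111.6093°, p = 10.6221 m, q = 73.7093°, L = 17.5438 m

Let ψ = atan2(Δy, Δx) = atan2(-4.32, -14.71) = -163.6337° be the start→goal bearing.
Normalize: d = |goal − start| / ρ = 15.331226/2.14 = 7.164124, α = (θ_start − ψ) mod 360° = 265.3337° = 4.630946 rad, β = (θ_goal − ψ) mod 360° = 303.2337° = 5.292426 rad.
Common terms: sin α = -0.996685, cos α = -0.081353, sin β = -0.836442, cos β = 0.548055, cos(α−β) = 0.789084, d² = 51.324679. Work in radians in the unit-radius frame; every candidate has L = ρ·(t + p + q).
LSL: p² = 2 + d² − 2cos(α−β) + 2d(sin α − sin β) = 49.450511; p = √p² = 7.032106; φ = atan2(cos β − cos α, d + sin α − sin β) = 0.089625 rad; t = (φ − α) mod 2π = 1.741864 rad, q = (β − φ) mod 2π = 5.202801 rad → L = 2.14·(1.741864 + 7.032106 + 5.202801) = 2.14·13.976771 = 29.910290 m
RSR: p² = 2 + d² − 2cos(α−β) + 2d(sin β − sin α) = 54.042510; p = √p² = 7.351361; φ = atan2(cos α − cos β, d − sin α + sin β) = -0.085723 rad; t = (α − φ) mod 2π = 4.716669 rad, q = (φ − β) mod 2π = 0.905037 rad → L = 2.14·(4.716669 + 7.351361 + 0.905037) = 2.14·12.973067 = 27.762363 m
LSR: p² = d² − 2 + 2cos(α−β) + 2d(sin α + sin β) = 24.637335; p = √p² = 4.963601; φ = atan2(−cos α − cos β, d + sin α + sin β) − atan2(−2, p) = 0.295710 rad; t = (φ − α) mod 2π = 1.947950 rad, q = (φ − β) mod 2π = 1.286470 rad → L = 2.14·(1.947950 + 4.963601 + 1.286470) = 2.14·8.198020 = 17.543764 m
RSL: p² = d² − 2 + 2cos(α−β) − 2d(sin α + sin β) = 77.168359; p = √p² = 8.784552; φ = atan2(cos α + cos β, d − sin α − sin β) − atan2(2, p) = -0.172031 rad; t = (α − φ) mod 2π = 4.802977 rad, q = (β − φ) mod 2π = 5.464457 rad → L = 2.14·(4.802977 + 8.784552 + 5.464457) = 2.14·19.051987 = 40.771252 m
RLR: c = (6 − d² + 2cos(α−β) + 2d(sin α − sin β))/8 = -5.755314, |c| > 1 → infeasible
LRL: c = (6 − d² + 2cos(α−β) − 2d(sin α − sin β))/8 = -5.181314, |c| > 1 → infeasible
Shortest: LSR with L = 17.543764 m ≈ 17.5438 m
Convert LSR to answer units (arcs ×180/π): t = 1.947950·180/π = 111.6093°, p = ρ·p = 2.14·4.963601 = 10.6221 m, q = 1.286470·180/π = 73.7093°, L = 17.5438 m.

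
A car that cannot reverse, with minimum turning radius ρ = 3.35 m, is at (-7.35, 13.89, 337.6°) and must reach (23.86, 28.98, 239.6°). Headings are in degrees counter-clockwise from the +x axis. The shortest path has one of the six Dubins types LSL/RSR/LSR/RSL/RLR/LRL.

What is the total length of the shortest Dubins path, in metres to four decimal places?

42.5428 m

Let ψ = atan2(Δy, Δx) = atan2(15.09, 31.21) = 25.8037° be the start→goal bearing.
Normalize: d = |goal − start| / ρ = 34.666586/3.35 = 10.348235, α = (θ_start − ψ) mod 360° = 311.7963° = 5.441872 rad, β = (θ_goal − ψ) mod 360° = 213.7963° = 3.731449 rad.
Common terms: sin α = -0.745519, cos α = 0.666484, sin β = -0.556242, cos β = -0.831021, cos(α−β) = -0.139173, d² = 107.085961. Work in radians in the unit-radius frame; every candidate has L = ρ·(t + p + q).
LSL: p² = 2 + d² − 2cos(α−β) + 2d(sin α − sin β) = 105.446932; p = √p² = 10.268736; φ = atan2(cos β − cos α, d + sin α − sin β) = -0.146353 rad; t = (φ − α) mod 2π = 0.694960 rad, q = (β − φ) mod 2π = 3.877802 rad → L = 3.35·(0.694960 + 10.268736 + 3.877802) = 3.35·14.841498 = 49.719019 m
RSR: p² = 2 + d² − 2cos(α−β) + 2d(sin β − sin α) = 113.281683; p = √p² = 10.643387; φ = atan2(cos α − cos β, d − sin α + sin β) = 0.141167 rad; t = (α − φ) mod 2π = 5.300705 rad, q = (φ − β) mod 2π = 2.692903 rad → L = 3.35·(5.300705 + 10.643387 + 2.692903) = 3.35·18.636995 = 62.433933 m
LSR: p² = d² − 2 + 2cos(α−β) + 2d(sin α + sin β) = 77.865759; p = √p² = 8.824158; φ = atan2(−cos α − cos β, d + sin α + sin β) − atan2(−2, p) = 0.241071 rad; t = (φ − α) mod 2π = 1.082384 rad, q = (φ − β) mod 2π = 2.792807 rad → L = 3.35·(1.082384 + 8.824158 + 2.792807) = 3.35·12.699349 = 42.542819 m
RSL: p² = d² − 2 + 2cos(α−β) − 2d(sin α + sin β) = 131.749471; p = √p² = 11.478217; φ = atan2(cos α + cos β, d − sin α − sin β) − atan2(2, p) = -0.186634 rad; t = (α − φ) mod 2π = 5.628505 rad, q = (β − φ) mod 2π = 3.918083 rad → L = 3.35·(5.628505 + 11.478217 + 3.918083) = 3.35·21.024805 = 70.433097 m
RLR: c = (6 − d² + 2cos(α−β) + 2d(sin α − sin β))/8 = -13.160210, |c| > 1 → infeasible
LRL: c = (6 − d² + 2cos(α−β) − 2d(sin α − sin β))/8 = -12.180866, |c| > 1 → infeasible
Shortest: LSR with L = 42.542819 m ≈ 42.5428 m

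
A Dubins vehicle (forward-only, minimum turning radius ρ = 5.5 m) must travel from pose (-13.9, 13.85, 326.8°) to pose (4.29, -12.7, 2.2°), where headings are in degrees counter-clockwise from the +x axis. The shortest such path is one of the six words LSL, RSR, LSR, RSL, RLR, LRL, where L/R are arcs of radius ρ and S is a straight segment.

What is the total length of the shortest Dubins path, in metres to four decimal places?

33.3086 m

Let ψ = atan2(Δy, Δx) = atan2(-26.55, 18.19) = -55.5841° be the start→goal bearing.
Normalize: d = |goal − start| / ρ = 32.183514/5.5 = 5.851548, α = (θ_start − ψ) mod 360° = 22.3841° = 0.390676 rad, β = (θ_goal − ψ) mod 360° = 57.7841° = 1.008523 rad.
Common terms: sin α = 0.380814, cos α = 0.924652, sin β = 0.846045, cos β = 0.533111, cos(α−β) = 0.815128, d² = 34.240615. Work in radians in the unit-radius frame; every candidate has L = ρ·(t + p + q).
LSL: p² = 2 + d² − 2cos(α−β) + 2d(sin α − sin β) = 29.165709; p = √p² = 5.400529; φ = atan2(cos β − cos α, d + sin α − sin β) = -0.072564 rad; t = (φ − α) mod 2π = 5.819945 rad, q = (β − φ) mod 2π = 1.081087 rad → L = 5.5·(5.819945 + 5.400529 + 1.081087) = 5.5·12.301560 = 67.658583 m
RSR: p² = 2 + d² − 2cos(α−β) + 2d(sin β − sin α) = 40.055009; p = √p² = 6.328903; φ = atan2(cos α − cos β, d − sin α + sin β) = 0.061905 rad; t = (α − φ) mod 2π = 0.328771 rad, q = (φ − β) mod 2π = 5.336568 rad → L = 5.5·(0.328771 + 6.328903 + 5.336568) = 5.5·11.994241 = 65.968328 m
LSR: p² = d² − 2 + 2cos(α−β) + 2d(sin α + sin β) = 48.228915; p = √p² = 6.944704; φ = atan2(−cos α − cos β, d + sin α + sin β) − atan2(−2, p) = 0.077296 rad; t = (φ − α) mod 2π = 5.969806 rad, q = (φ − β) mod 2π = 5.351959 rad → L = 5.5·(5.969806 + 6.944704 + 5.351959) = 5.5·18.266469 = 100.465578 m
RSL: p² = d² − 2 + 2cos(α−β) − 2d(sin α + sin β) = 19.512826; p = √p² = 4.417332; φ = atan2(cos α + cos β, d − sin α − sin β) − atan2(2, p) = -0.119794 rad; t = (α − φ) mod 2π = 0.510470 rad, q = (β − φ) mod 2π = 1.128316 rad → L = 5.5·(0.510470 + 4.417332 + 1.128316) = 5.5·6.056118 = 33.308650 m
RLR: c = (6 − d² + 2cos(α−β) + 2d(sin α − sin β))/8 = -4.006876, |c| > 1 → infeasible
LRL: c = (6 − d² + 2cos(α−β) − 2d(sin α − sin β))/8 = -2.645714, |c| > 1 → infeasible
Shortest: RSL with L = 33.308650 m ≈ 33.3086 m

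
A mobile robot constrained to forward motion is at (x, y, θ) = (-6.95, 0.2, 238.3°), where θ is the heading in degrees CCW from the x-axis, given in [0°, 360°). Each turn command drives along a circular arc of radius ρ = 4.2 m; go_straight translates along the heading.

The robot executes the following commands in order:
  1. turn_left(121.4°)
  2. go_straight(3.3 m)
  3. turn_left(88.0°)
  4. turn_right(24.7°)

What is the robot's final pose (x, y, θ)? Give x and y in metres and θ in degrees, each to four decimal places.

set_pose: (x, y, θ) = (-6.9500, 0.2000, 238.3000°), ρ = 4.2
turn_left(121.4°): centre at ρ to the left, rotate +121.4° → (-3.3986, -6.2069, 359.7000°)
go_straight(3.3): x += 3.3·cos θ, y += 3.3·sin θ → (-0.0986, -6.2242, 359.7000°)
turn_left(88.0°): centre at ρ to the left, rotate +88.0° → (4.1200, -2.1928, 447.7000° ≡ 87.7000°)
turn_right(24.7°): centre at ρ to the right, rotate −24.7° → (4.5744, -0.4546, 63.0000°)

(4.5744, -0.4546, 63.0000°)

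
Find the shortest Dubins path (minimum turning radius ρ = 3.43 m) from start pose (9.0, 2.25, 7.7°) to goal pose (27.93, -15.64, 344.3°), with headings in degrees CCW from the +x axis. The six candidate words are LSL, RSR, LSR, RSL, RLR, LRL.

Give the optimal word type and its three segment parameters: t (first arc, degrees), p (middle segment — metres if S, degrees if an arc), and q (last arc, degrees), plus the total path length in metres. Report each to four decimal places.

Let ψ = atan2(Δy, Δx) = atan2(-17.89, 18.93) = -43.3821° be the start→goal bearing.
Normalize: d = |goal − start| / ρ = 26.046055/3.43 = 7.593602, α = (θ_start − ψ) mod 360° = 51.0821° = 0.891551 rad, β = (θ_goal − ψ) mod 360° = 27.6821° = 0.483143 rad.
Common terms: sin α = 0.778047, cos α = 0.628206, sin β = 0.464565, cos β = 0.885539, cos(α−β) = 0.917755, d² = 57.662794. Work in radians in the unit-radius frame; every candidate has L = ρ·(t + p + q).
LSL: p² = 2 + d² − 2cos(α−β) + 2d(sin α − sin β) = 62.588193; p = √p² = 7.911270; φ = atan2(cos β − cos α, d + sin α − sin β) = 0.032533 rad; t = (φ − α) mod 2π = 5.424168 rad, q = (β − φ) mod 2π = 0.450610 rad → L = 3.43·(5.424168 + 7.911270 + 0.450610) = 3.43·13.786048 = 47.286146 m
RSR: p² = 2 + d² − 2cos(α−β) + 2d(sin β − sin α) = 53.066375; p = √p² = 7.284667; φ = atan2(cos α − cos β, d − sin α + sin β) = -0.035333 rad; t = (α − φ) mod 2π = 0.926883 rad, q = (φ − β) mod 2π = 5.764709 rad → L = 3.43·(0.926883 + 7.284667 + 5.764709) = 3.43·13.976259 = 47.938570 m
LSR: p² = d² − 2 + 2cos(α−β) + 2d(sin α + sin β) = 76.370103; p = √p² = 8.738999; φ = atan2(−cos α − cos β, d + sin α + sin β) − atan2(−2, p) = 0.055320 rad; t = (φ − α) mod 2π = 5.446955 rad, q = (φ − β) mod 2π = 5.855362 rad → L = 3.43·(5.446955 + 8.738999 + 5.855362) = 3.43·20.041316 = 68.741713 m
RSL: p² = d² − 2 + 2cos(α−β) − 2d(sin α + sin β) = 38.626503; p = √p² = 6.215022; φ = atan2(cos α + cos β, d − sin α − sin β) − atan2(2, p) = -0.077353 rad; t = (α − φ) mod 2π = 0.968904 rad, q = (β − φ) mod 2π = 0.560497 rad → L = 3.43·(0.968904 + 6.215022 + 0.560497) = 3.43·7.744423 = 26.563372 m
RLR: c = (6 − d² + 2cos(α−β) + 2d(sin α − sin β))/8 = -5.633297, |c| > 1 → infeasible
LRL: c = (6 − d² + 2cos(α−β) − 2d(sin α − sin β))/8 = -6.823524, |c| > 1 → infeasible
Shortest: RSL with L = 26.563372 m ≈ 26.5634 m
Convert RSL to answer units (arcs ×180/π): t = 0.968904·180/π = 55.5141°, p = ρ·p = 3.43·6.215022 = 21.3175 m, q = 0.560497·180/π = 32.1141°, L = 26.5634 m.

RSL: t = 55.5141°, p = 21.3175 m, q = 32.1141°, L = 26.5634 m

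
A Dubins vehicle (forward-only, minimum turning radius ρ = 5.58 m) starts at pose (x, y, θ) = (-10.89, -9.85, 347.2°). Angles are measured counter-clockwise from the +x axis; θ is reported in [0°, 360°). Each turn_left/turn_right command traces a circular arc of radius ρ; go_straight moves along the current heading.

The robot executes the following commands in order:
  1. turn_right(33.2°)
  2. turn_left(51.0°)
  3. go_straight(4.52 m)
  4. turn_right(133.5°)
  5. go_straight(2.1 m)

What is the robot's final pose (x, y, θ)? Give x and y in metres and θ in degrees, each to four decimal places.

(4.4367, -23.3796, 231.5000°)

set_pose: (x, y, θ) = (-10.8900, -9.8500, 347.2000°), ρ = 5.58
turn_right(33.2°): centre at ρ to the right, rotate −33.2° → (-8.1123, -11.4151, 314.0000°)
turn_left(51.0°): centre at ρ to the left, rotate +51.0° → (-3.6121, -13.0977, 365.0000° ≡ 5.0000°)
go_straight(4.52): x += 4.52·cos θ, y += 4.52·sin θ → (0.8907, -12.7038, 5.0000°)
turn_right(133.5°): centre at ρ to the right, rotate −133.5° → (5.7440, -21.7362, -128.5000° ≡ 231.5000°)
go_straight(2.1): x += 2.1·cos θ, y += 2.1·sin θ → (4.4367, -23.3796, 231.5000°)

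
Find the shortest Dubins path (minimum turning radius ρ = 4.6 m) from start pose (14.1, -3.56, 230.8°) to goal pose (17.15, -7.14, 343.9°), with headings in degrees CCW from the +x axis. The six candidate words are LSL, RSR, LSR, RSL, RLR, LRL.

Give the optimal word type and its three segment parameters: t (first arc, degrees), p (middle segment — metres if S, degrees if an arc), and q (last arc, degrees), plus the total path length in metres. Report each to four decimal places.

Let ψ = atan2(Δy, Δx) = atan2(-3.58, 3.05) = -49.5705° be the start→goal bearing.
Normalize: d = |goal − start| / ρ = 4.703073/4.6 = 1.022407, α = (θ_start − ψ) mod 360° = 280.3705° = 4.893388 rad, β = (θ_goal − ψ) mod 360° = 33.4705° = 0.584170 rad.
Common terms: sin α = -0.983664, cos α = 0.180012, sin β = 0.551507, cos β = 0.834170, cos(α−β) = -0.392337, d² = 1.045317. Work in radians in the unit-radius frame; every candidate has L = ρ·(t + p + q).
LSL: p² = 2 + d² − 2cos(α−β) + 2d(sin α − sin β) = 0.690849; p = √p² = 0.831174; φ = atan2(cos β − cos α, d + sin α − sin β) = 2.235615 rad; t = (φ − α) mod 2π = 3.625412 rad, q = (β − φ) mod 2π = 4.631741 rad → L = 4.6·(3.625412 + 0.831174 + 4.631741) = 4.6·9.088326 = 41.806301 m
RSR: p² = 2 + d² − 2cos(α−β) + 2d(sin β − sin α) = 6.969132; p = √p² = 2.639911; φ = atan2(cos α − cos β, d − sin α + sin β) = -0.250404 rad; t = (α − φ) mod 2π = 5.143792 rad, q = (φ − β) mod 2π = 5.448611 rad → L = 4.6·(5.143792 + 2.639911 + 5.448611) = 4.6·13.232315 = 60.868647 m
LSR: p² = d² − 2 + 2cos(α−β) + 2d(sin α + sin β) = -2.623038 < 0 → infeasible
RSL: p² = d² − 2 + 2cos(α−β) − 2d(sin α + sin β) = -0.855677 < 0 → infeasible
RLR: c = (6 − d² + 2cos(α−β) + 2d(sin α − sin β))/8 = 0.128858; p = 2π − arccos c = 4.841607 rad; φ = atan2(cos α − cos β, d − sin α + sin β) = -0.250404 rad; t = (α − φ + p/2) mod 2π = 1.281410 rad, q = (α − β − t + p) mod 2π = 1.586229 rad → L = 4.6·(1.281410 + 4.841607 + 1.586229) = 4.6·7.709246 = 35.462532 m
LRL: c = (6 − d² + 2cos(α−β) − 2d(sin α − sin β))/8 = 0.913644; p = 2π − arccos c = 5.864548 rad; φ = atan2(cos β − cos α, d + sin α − sin β) = 2.235615 rad; t = (φ − α + p/2) mod 2π = 0.274501 rad, q = (β − α − t + p) mod 2π = 1.280830 rad → L = 4.6·(0.274501 + 5.864548 + 1.280830) = 4.6·7.419878 = 34.131441 m
Shortest: LRL with L = 34.131441 m ≈ 34.1314 m
Convert LRL to answer units (arcs ×180/π): t = 0.274501·180/π = 15.7277°, p = 5.864548·180/π = 336.0139°, q = 1.280830·180/π = 73.3861°, L = 34.1314 m.

LRL: t = 15.7277°, p = 336.0139°, q = 73.3861°, L = 34.1314 m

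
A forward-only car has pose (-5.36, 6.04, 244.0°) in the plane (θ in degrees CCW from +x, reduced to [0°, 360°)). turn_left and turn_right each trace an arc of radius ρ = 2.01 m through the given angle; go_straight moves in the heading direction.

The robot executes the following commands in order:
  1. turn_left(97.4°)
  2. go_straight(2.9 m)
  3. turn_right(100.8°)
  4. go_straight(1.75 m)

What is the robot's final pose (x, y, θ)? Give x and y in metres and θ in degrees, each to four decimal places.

(-1.1951, -2.0875, 240.6000°)

set_pose: (x, y, θ) = (-5.3600, 6.0400, 244.0000°), ρ = 2.01
turn_left(97.4°): centre at ρ to the left, rotate +97.4° → (-4.1945, 3.2539, 341.4000°)
go_straight(2.9): x += 2.9·cos θ, y += 2.9·sin θ → (-1.4460, 2.3289, 341.4000°)
turn_right(100.8°): centre at ρ to the right, rotate −100.8° → (-0.3360, -0.5629, 240.6000°)
go_straight(1.75): x += 1.75·cos θ, y += 1.75·sin θ → (-1.1951, -2.0875, 240.6000°)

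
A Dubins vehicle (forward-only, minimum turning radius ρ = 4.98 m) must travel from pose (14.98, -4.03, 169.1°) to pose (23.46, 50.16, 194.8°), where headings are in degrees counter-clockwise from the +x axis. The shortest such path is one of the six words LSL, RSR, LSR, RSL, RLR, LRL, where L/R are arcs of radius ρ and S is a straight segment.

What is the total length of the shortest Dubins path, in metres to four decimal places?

Let ψ = atan2(Δy, Δx) = atan2(54.19, 8.48) = 81.1061° be the start→goal bearing.
Normalize: d = |goal − start| / ρ = 54.849490/4.98 = 11.013954, α = (θ_start − ψ) mod 360° = 87.9939° = 1.535783 rad, β = (θ_goal − ψ) mod 360° = 113.6939° = 1.984333 rad.
Common terms: sin α = 0.999387, cos α = 0.035006, sin β = 0.915706, cos β = -0.401850, cos(α−β) = 0.901077, d² = 121.307176. Work in radians in the unit-radius frame; every candidate has L = ρ·(t + p + q).
LSL: p² = 2 + d² − 2cos(α−β) + 2d(sin α − sin β) = 123.348353; p = √p² = 11.106230; φ = atan2(cos β − cos α, d + sin α − sin β) = -0.039344 rad; t = (φ − α) mod 2π = 4.708058 rad, q = (β − φ) mod 2π = 2.023677 rad → L = 4.98·(4.708058 + 11.106230 + 2.023677) = 4.98·17.837965 = 88.833067 m
RSR: p² = 2 + d² − 2cos(α−β) + 2d(sin β − sin α) = 119.661692; p = √p² = 10.938999; φ = atan2(cos α − cos β, d − sin α + sin β) = 0.039946 rad; t = (α − φ) mod 2π = 1.495837 rad, q = (φ − β) mod 2π = 4.338799 rad → L = 4.98·(1.495837 + 10.938999 + 4.338799) = 4.98·16.773634 = 83.532699 m
LSR: p² = d² − 2 + 2cos(α−β) + 2d(sin α + sin β) = 163.294813; p = √p² = 12.778686; φ = atan2(−cos α − cos β, d + sin α + sin β) − atan2(−2, p) = 0.183617 rad; t = (φ − α) mod 2π = 4.931019 rad, q = (φ − β) mod 2π = 4.482470 rad → L = 4.98·(4.931019 + 12.778686 + 4.482470) = 4.98·22.192175 = 110.517033 m
RSL: p² = d² − 2 + 2cos(α−β) − 2d(sin α + sin β) = 78.923848; p = √p² = 8.883910; φ = atan2(cos α + cos β, d − sin α − sin β) − atan2(2, p) = -0.261730 rad; t = (α − φ) mod 2π = 1.797513 rad, q = (β − φ) mod 2π = 2.246063 rad → L = 4.98·(1.797513 + 8.883910 + 2.246063) = 4.98·12.927485 = 64.378878 m
RLR: c = (6 − d² + 2cos(α−β) + 2d(sin α − sin β))/8 = -13.957712, |c| > 1 → infeasible
LRL: c = (6 − d² + 2cos(α−β) − 2d(sin α − sin β))/8 = -14.418544, |c| > 1 → infeasible
Shortest: RSL with L = 64.378878 m ≈ 64.3789 m

64.3789 m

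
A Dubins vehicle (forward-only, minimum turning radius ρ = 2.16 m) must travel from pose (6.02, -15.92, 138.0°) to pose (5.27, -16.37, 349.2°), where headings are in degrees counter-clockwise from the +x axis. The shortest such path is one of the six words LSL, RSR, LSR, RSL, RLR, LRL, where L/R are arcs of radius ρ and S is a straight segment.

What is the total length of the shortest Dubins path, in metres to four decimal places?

13.9468 m

Let ψ = atan2(Δy, Δx) = atan2(-0.45, -0.75) = -149.0362° be the start→goal bearing.
Normalize: d = |goal − start| / ρ = 0.874643/2.16 = 0.404927, α = (θ_start − ψ) mod 360° = 287.0362° = 5.009728 rad, β = (θ_goal − ψ) mod 360° = 138.2362° = 2.412678 rad.
Common terms: sin α = -0.956120, cos α = 0.292977, sin β = 0.666061, cos β = -0.745897, cos(α−β) = -0.855364, d² = 0.163966. Work in radians in the unit-radius frame; every candidate has L = ρ·(t + p + q).
LSL: p² = 2 + d² − 2cos(α−β) + 2d(sin α − sin β) = 2.560965; p = √p² = 1.600301; φ = atan2(cos β − cos α, d + sin α − sin β) = -2.435095 rad; t = (φ − α) mod 2π = 5.121548 rad, q = (β − φ) mod 2π = 4.847772 rad → L = 2.16·(5.121548 + 1.600301 + 4.847772) = 2.16·11.569622 = 24.990384 m
RSR: p² = 2 + d² − 2cos(α−β) + 2d(sin β − sin α) = 5.188425; p = √p² = 2.277811; φ = atan2(cos α − cos β, d − sin α + sin β) = 0.473590 rad; t = (α − φ) mod 2π = 4.536137 rad, q = (φ − β) mod 2π = 4.344098 rad → L = 2.16·(4.536137 + 2.277811 + 4.344098) = 2.16·11.158047 = 24.101381 m
LSR: p² = d² − 2 + 2cos(α−β) + 2d(sin α + sin β) = -3.781668 < 0 → infeasible
RSL: p² = d² − 2 + 2cos(α−β) − 2d(sin α + sin β) = -3.311857 < 0 → infeasible
RLR: c = (6 − d² + 2cos(α−β) + 2d(sin α − sin β))/8 = 0.351447; p = 2π − arccos c = 5.071505 rad; φ = atan2(cos α − cos β, d − sin α + sin β) = 0.473590 rad; t = (α − φ + p/2) mod 2π = 0.788705 rad, q = (α − β − t + p) mod 2π = 0.596665 rad → L = 2.16·(0.788705 + 5.071505 + 0.596665) = 2.16·6.456875 = 13.946850 m
LRL: c = (6 − d² + 2cos(α−β) − 2d(sin α − sin β))/8 = 0.679879; p = 2π − arccos c = 5.459987 rad; φ = atan2(cos β − cos α, d + sin α − sin β) = -2.435095 rad; t = (φ − α + p/2) mod 2π = 1.568357 rad, q = (β − α − t + p) mod 2π = 1.294581 rad → L = 2.16·(1.568357 + 5.459987 + 1.294581) = 2.16·8.322924 = 17.977517 m
Shortest: RLR with L = 13.946850 m ≈ 13.9468 m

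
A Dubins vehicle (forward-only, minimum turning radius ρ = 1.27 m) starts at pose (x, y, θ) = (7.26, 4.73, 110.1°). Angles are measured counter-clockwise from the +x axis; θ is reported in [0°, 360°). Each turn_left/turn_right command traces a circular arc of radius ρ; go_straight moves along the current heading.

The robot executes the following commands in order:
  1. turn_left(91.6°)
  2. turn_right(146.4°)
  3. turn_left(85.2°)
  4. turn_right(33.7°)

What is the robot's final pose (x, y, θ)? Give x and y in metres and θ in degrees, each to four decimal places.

(3.4398, 9.6924, 106.8000°)

set_pose: (x, y, θ) = (7.2600, 4.7300, 110.1000°), ρ = 1.27
turn_left(91.6°): centre at ρ to the left, rotate +91.6° → (5.5978, 5.4736, 201.7000°)
turn_right(146.4°): centre at ρ to the right, rotate −146.4° → (4.0841, 7.3765, 55.3000°)
turn_left(85.2°): centre at ρ to the left, rotate +85.2° → (3.8478, 9.0795, 140.5000°)
turn_right(33.7°): centre at ρ to the right, rotate −33.7° → (3.4398, 9.6924, 106.8000°)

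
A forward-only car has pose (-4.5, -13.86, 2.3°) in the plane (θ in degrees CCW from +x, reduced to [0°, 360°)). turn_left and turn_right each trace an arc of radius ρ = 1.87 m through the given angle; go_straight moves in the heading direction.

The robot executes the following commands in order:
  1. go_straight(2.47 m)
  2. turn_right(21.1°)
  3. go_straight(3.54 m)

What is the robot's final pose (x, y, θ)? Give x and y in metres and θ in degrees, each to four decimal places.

(1.9968, -15.0000, 341.2000°)

set_pose: (x, y, θ) = (-4.5000, -13.8600, 2.3000°), ρ = 1.87
go_straight(2.47): x += 2.47·cos θ, y += 2.47·sin θ → (-2.0320, -13.7609, 2.3000°)
turn_right(21.1°): centre at ρ to the right, rotate −21.1° → (-1.3543, -13.8591, -18.8000° ≡ 341.2000°)
go_straight(3.54): x += 3.54·cos θ, y += 3.54·sin θ → (1.9968, -15.0000, 341.2000°)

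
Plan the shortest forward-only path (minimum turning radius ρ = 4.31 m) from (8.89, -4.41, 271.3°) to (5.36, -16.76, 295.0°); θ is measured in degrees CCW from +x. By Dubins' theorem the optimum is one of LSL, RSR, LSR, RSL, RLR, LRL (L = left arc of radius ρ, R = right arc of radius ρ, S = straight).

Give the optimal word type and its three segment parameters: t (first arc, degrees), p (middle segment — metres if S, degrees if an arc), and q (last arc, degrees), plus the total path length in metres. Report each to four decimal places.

Let ψ = atan2(Δy, Δx) = atan2(-12.35, -3.53) = -105.9515° be the start→goal bearing.
Normalize: d = |goal − start| / ρ = 12.844586/4.31 = 2.980182, α = (θ_start − ψ) mod 360° = 17.2515° = 0.301096 rad, β = (θ_goal − ψ) mod 360° = 40.9515° = 0.714739 rad.
Common terms: sin α = 0.296567, cos α = 0.955012, sin β = 0.655420, cos β = 0.755264, cos(α−β) = 0.915663, d² = 8.881488. Work in radians in the unit-radius frame; every candidate has L = ρ·(t + p + q).
LSL: p² = 2 + d² − 2cos(α−β) + 2d(sin α − sin β) = 6.911266; p = √p² = 2.628929; φ = atan2(cos β − cos α, d + sin α − sin β) = -0.076054 rad; t = (φ − α) mod 2π = 5.906035 rad, q = (β − φ) mod 2π = 0.790793 rad → L = 4.31·(5.906035 + 2.628929 + 0.790793) = 4.31·9.325757 = 40.194013 m
RSR: p² = 2 + d² − 2cos(α−β) + 2d(sin β − sin α) = 11.189059; p = √p² = 3.345005; φ = atan2(cos α − cos β, d − sin α + sin β) = 0.059751 rad; t = (α − φ) mod 2π = 0.241345 rad, q = (φ − β) mod 2π = 5.628197 rad → L = 4.31·(0.241345 + 3.345005 + 5.628197) = 4.31·9.214547 = 39.714699 m
LSR: p² = d² − 2 + 2cos(α−β) + 2d(sin α + sin β) = 14.387004; p = √p² = 3.793020; φ = atan2(−cos α − cos β, d + sin α + sin β) − atan2(−2, p) = 0.074972 rad; t = (φ − α) mod 2π = 6.057062 rad, q = (φ − β) mod 2π = 5.643419 rad → L = 4.31·(6.057062 + 3.793020 + 5.643419) = 4.31·15.493501 = 66.776989 m
RSL: p² = d² − 2 + 2cos(α−β) − 2d(sin α + sin β) = 3.038622; p = √p² = 1.743164; φ = atan2(cos α + cos β, d − sin α − sin β) − atan2(2, p) = -0.153343 rad; t = (α − φ) mod 2π = 0.454439 rad, q = (β − φ) mod 2π = 0.868082 rad → L = 4.31·(0.454439 + 1.743164 + 0.868082) = 4.31·3.065685 = 13.213102 m
RLR: c = (6 − d² + 2cos(α−β) + 2d(sin α − sin β))/8 = -0.398632; p = 2π − arccos c = 4.302364 rad; φ = atan2(cos α − cos β, d − sin α + sin β) = 0.059751 rad; t = (α − φ + p/2) mod 2π = 2.392527 rad, q = (α − β − t + p) mod 2π = 1.496194 rad → L = 4.31·(2.392527 + 4.302364 + 1.496194) = 4.31·8.191085 = 35.303575 m
LRL: c = (6 − d² + 2cos(α−β) − 2d(sin α − sin β))/8 = 0.136092; p = 2π − arccos c = 4.848904 rad; φ = atan2(cos β − cos α, d + sin α − sin β) = -0.076054 rad; t = (φ − α + p/2) mod 2π = 2.047302 rad, q = (β − α − t + p) mod 2π = 3.215245 rad → L = 4.31·(2.047302 + 4.848904 + 3.215245) = 4.31·10.111452 = 43.580357 m
Shortest: RSL with L = 13.213102 m ≈ 13.2131 m
Convert RSL to answer units (arcs ×180/π): t = 0.454439·180/π = 26.0374°, p = ρ·p = 4.31·1.743164 = 7.5130 m, q = 0.868082·180/π = 49.7374°, L = 13.2131 m.

RSL: t = 26.0374°, p = 7.5130 m, q = 49.7374°, L = 13.2131 m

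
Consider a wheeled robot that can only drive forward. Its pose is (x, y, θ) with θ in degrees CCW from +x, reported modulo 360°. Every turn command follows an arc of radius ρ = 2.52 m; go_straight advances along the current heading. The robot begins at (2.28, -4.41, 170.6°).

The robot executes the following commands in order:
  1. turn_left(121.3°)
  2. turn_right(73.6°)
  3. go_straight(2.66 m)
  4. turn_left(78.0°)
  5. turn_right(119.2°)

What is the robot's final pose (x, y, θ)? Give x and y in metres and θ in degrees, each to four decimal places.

set_pose: (x, y, θ) = (2.2800, -4.4100, 170.6000°), ρ = 2.52
turn_left(121.3°): centre at ρ to the left, rotate +121.3° → (-0.4697, -7.8361, 291.9000°)
turn_right(73.6°): centre at ρ to the right, rotate −73.6° → (-1.2460, -10.7537, 218.3000°)
go_straight(2.66): x += 2.66·cos θ, y += 2.66·sin θ → (-3.3335, -12.4023, 218.3000°)
turn_left(78.0°): centre at ρ to the left, rotate +78.0° → (-4.0308, -15.4964, 296.3000°)
turn_right(119.2°): centre at ρ to the right, rotate −119.2° → (-6.4175, -19.1298, 177.1000°)

(-6.4175, -19.1298, 177.1000°)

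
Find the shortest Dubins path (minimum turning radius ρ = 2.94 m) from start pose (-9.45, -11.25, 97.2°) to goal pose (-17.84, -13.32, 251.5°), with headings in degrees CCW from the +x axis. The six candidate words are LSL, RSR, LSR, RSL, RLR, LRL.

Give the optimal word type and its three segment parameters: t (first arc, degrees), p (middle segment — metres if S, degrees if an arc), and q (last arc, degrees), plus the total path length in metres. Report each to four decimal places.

LSL: t = 127.2538°, p = 3.7616 m, q = 27.0462°, L = 11.6792 m

Let ψ = atan2(Δy, Δx) = atan2(-2.07, -8.39) = -166.1406° be the start→goal bearing.
Normalize: d = |goal − start| / ρ = 8.641586/2.94 = 2.939315, α = (θ_start − ψ) mod 360° = 263.3406° = 4.596161 rad, β = (θ_goal − ψ) mod 360° = 57.6406° = 1.006019 rad.
Common terms: sin α = -0.993253, cos α = -0.115966, sin β = 0.844708, cos β = 0.535228, cos(α−β) = -0.901077, d² = 8.639571. Work in radians in the unit-radius frame; every candidate has L = ρ·(t + p + q).
LSL: p² = 2 + d² − 2cos(α−β) + 2d(sin α − sin β) = 1.637034; p = √p² = 1.279466; φ = atan2(cos β − cos α, d + sin α − sin β) = 0.533973 rad; t = (φ − α) mod 2π = 2.220997 rad, q = (β − φ) mod 2π = 0.472046 rad → L = 2.94·(2.220997 + 1.279466 + 0.472046) = 2.94·3.972509 = 11.679177 m
RSR: p² = 2 + d² − 2cos(α−β) + 2d(sin β − sin α) = 23.246417; p = √p² = 4.821454; φ = atan2(cos α − cos β, d − sin α + sin β) = -0.135476 rad; t = (α − φ) mod 2π = 4.731637 rad, q = (φ − β) mod 2π = 5.141691 rad → L = 2.94·(4.731637 + 4.821454 + 5.141691) = 2.94·14.694781 = 43.202657 m
LSR: p² = d² − 2 + 2cos(α−β) + 2d(sin α + sin β) = 3.964174; p = √p² = 1.991023; φ = atan2(−cos α − cos β, d + sin α + sin β) − atan2(−2, p) = 0.638531 rad; t = (φ − α) mod 2π = 2.325555 rad, q = (φ − β) mod 2π = 5.915697 rad → L = 2.94·(2.325555 + 1.991023 + 5.915697) = 2.94·10.232276 = 30.082891 m
RSL: p² = d² − 2 + 2cos(α−β) − 2d(sin α + sin β) = 5.710660; p = √p² = 2.389699; φ = atan2(cos α + cos β, d − sin α − sin β) − atan2(2, p) = -0.561902 rad; t = (α − φ) mod 2π = 5.158064 rad, q = (β − φ) mod 2π = 1.567921 rad → L = 2.94·(5.158064 + 2.389699 + 1.567921) = 2.94·9.115684 = 26.800111 m
RLR: c = (6 − d² + 2cos(α−β) + 2d(sin α − sin β))/8 = -1.905802, |c| > 1 → infeasible
LRL: c = (6 − d² + 2cos(α−β) − 2d(sin α − sin β))/8 = 0.795371; p = 2π − arccos c = 5.632008 rad; φ = atan2(cos β − cos α, d + sin α − sin β) = 0.533973 rad; t = (φ − α + p/2) mod 2π = 5.037001 rad, q = (β − α − t + p) mod 2π = 3.288050 rad → L = 2.94·(5.037001 + 5.632008 + 3.288050) = 2.94·13.957059 = 41.033754 m
Shortest: LSL with L = 11.679177 m ≈ 11.6792 m
Convert LSL to answer units (arcs ×180/π): t = 2.220997·180/π = 127.2538°, p = ρ·p = 2.94·1.279466 = 3.7616 m, q = 0.472046·180/π = 27.0462°, L = 11.6792 m.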